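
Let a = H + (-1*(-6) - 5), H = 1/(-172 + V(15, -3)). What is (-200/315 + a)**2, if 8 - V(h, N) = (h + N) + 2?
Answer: 16248961/125753796 ≈ 0.12921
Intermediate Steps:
V(h, N) = 6 - N - h (V(h, N) = 8 - ((h + N) + 2) = 8 - ((N + h) + 2) = 8 - (2 + N + h) = 8 + (-2 - N - h) = 6 - N - h)
H = -1/178 (H = 1/(-172 + (6 - 1*(-3) - 1*15)) = 1/(-172 + (6 + 3 - 15)) = 1/(-172 - 6) = 1/(-178) = -1/178 ≈ -0.0056180)
a = 177/178 (a = -1/178 + (-1*(-6) - 5) = -1/178 + (6 - 5) = -1/178 + 1 = 177/178 ≈ 0.99438)
(-200/315 + a)**2 = (-200/315 + 177/178)**2 = (-200*1/315 + 177/178)**2 = (-40/63 + 177/178)**2 = (4031/11214)**2 = 16248961/125753796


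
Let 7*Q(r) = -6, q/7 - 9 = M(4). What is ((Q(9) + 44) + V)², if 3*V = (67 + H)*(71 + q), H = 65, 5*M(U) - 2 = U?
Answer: 48755289636/1225 ≈ 3.9800e+7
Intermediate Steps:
M(U) = ⅖ + U/5
q = 357/5 (q = 63 + 7*(⅖ + (⅕)*4) = 63 + 7*(⅖ + ⅘) = 63 + 7*(6/5) = 63 + 42/5 = 357/5 ≈ 71.400)
Q(r) = -6/7 (Q(r) = (⅐)*(-6) = -6/7)
V = 31328/5 (V = ((67 + 65)*(71 + 357/5))/3 = (132*(712/5))/3 = (⅓)*(93984/5) = 31328/5 ≈ 6265.6)
((Q(9) + 44) + V)² = ((-6/7 + 44) + 31328/5)² = (302/7 + 31328/5)² = (220806/35)² = 48755289636/1225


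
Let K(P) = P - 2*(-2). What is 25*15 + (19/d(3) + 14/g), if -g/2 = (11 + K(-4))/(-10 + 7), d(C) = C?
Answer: 12647/33 ≈ 383.24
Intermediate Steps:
K(P) = 4 + P (K(P) = P + 4 = 4 + P)
g = 22/3 (g = -2*(11 + (4 - 4))/(-10 + 7) = -2*(11 + 0)/(-3) = -22*(-1)/3 = -2*(-11/3) = 22/3 ≈ 7.3333)
25*15 + (19/d(3) + 14/g) = 25*15 + (19/3 + 14/(22/3)) = 375 + (19*(⅓) + 14*(3/22)) = 375 + (19/3 + 21/11) = 375 + 272/33 = 12647/33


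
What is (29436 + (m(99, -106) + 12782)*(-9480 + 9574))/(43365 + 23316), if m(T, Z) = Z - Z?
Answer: 1230944/66681 ≈ 18.460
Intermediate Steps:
m(T, Z) = 0
(29436 + (m(99, -106) + 12782)*(-9480 + 9574))/(43365 + 23316) = (29436 + (0 + 12782)*(-9480 + 9574))/(43365 + 23316) = (29436 + 12782*94)/66681 = (29436 + 1201508)*(1/66681) = 1230944*(1/66681) = 1230944/66681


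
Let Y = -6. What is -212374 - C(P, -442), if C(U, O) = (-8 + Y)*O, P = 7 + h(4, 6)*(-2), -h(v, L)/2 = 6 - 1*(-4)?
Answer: -218562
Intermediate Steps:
h(v, L) = -20 (h(v, L) = -2*(6 - 1*(-4)) = -2*(6 + 4) = -2*10 = -20)
P = 47 (P = 7 - 20*(-2) = 7 + 40 = 47)
C(U, O) = -14*O (C(U, O) = (-8 - 6)*O = -14*O)
-212374 - C(P, -442) = -212374 - (-14)*(-442) = -212374 - 1*6188 = -212374 - 6188 = -218562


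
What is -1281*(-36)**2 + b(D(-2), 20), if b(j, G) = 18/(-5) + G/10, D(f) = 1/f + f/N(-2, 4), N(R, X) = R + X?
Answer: -8300888/5 ≈ -1.6602e+6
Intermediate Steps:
D(f) = 1/f + f/2 (D(f) = 1/f + f/(-2 + 4) = 1/f + f/2)
b(j, G) = -18/5 + G/10 (b(j, G) = 18*(-1/5) + G*(1/10) = -18/5 + G/10)
-1281*(-36)**2 + b(D(-2), 20) = -1281*(-36)**2 + (-18/5 + (1/10)*20) = -1281*1296 + (-18/5 + 2) = -1660176 - 8/5 = -8300888/5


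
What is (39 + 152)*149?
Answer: 28459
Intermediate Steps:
(39 + 152)*149 = 191*149 = 28459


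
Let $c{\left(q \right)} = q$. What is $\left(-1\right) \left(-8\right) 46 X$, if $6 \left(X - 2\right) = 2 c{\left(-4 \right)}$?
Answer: $\frac{736}{3} \approx 245.33$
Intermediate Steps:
$X = \frac{2}{3}$ ($X = 2 + \frac{2 \left(-4\right)}{6} = 2 + \frac{1}{6} \left(-8\right) = 2 - \frac{4}{3} = \frac{2}{3} \approx 0.66667$)
$\left(-1\right) \left(-8\right) 46 X = \left(-1\right) \left(-8\right) 46 \cdot \frac{2}{3} = 8 \cdot 46 \cdot \frac{2}{3} = 368 \cdot \frac{2}{3} = \frac{736}{3}$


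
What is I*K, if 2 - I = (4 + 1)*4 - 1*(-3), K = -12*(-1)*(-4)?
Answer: 1008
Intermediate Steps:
K = -48 (K = 12*(-4) = -48)
I = -21 (I = 2 - ((4 + 1)*4 - 1*(-3)) = 2 - (5*4 + 3) = 2 - (20 + 3) = 2 - 1*23 = 2 - 23 = -21)
I*K = -21*(-48) = 1008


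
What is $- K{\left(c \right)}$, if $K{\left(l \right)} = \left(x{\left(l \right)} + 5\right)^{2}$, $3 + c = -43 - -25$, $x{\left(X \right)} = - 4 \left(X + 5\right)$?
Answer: $-4761$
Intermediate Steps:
$x{\left(X \right)} = -20 - 4 X$ ($x{\left(X \right)} = - 4 \left(5 + X\right) = -20 - 4 X$)
$c = -21$ ($c = -3 - 18 = -21$)
$K{\left(l \right)} = \left(-15 - 4 l\right)^{2}$ ($K{\left(l \right)} = \left(\left(-20 - 4 l\right) + 5\right)^{2} = \left(-15 - 4 l\right)^{2}$)
$- K{\left(c \right)} = - \left(15 + 4 \left(-21\right)\right)^{2} = - \left(15 - 84\right)^{2} = - \left(-69\right)^{2} = \left(-1\right) 4761 = -4761$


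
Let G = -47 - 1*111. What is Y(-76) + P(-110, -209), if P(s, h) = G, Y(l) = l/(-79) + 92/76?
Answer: -233897/1501 ≈ -155.83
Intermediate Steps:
G = -158 (G = -47 - 111 = -158)
Y(l) = 23/19 - l/79 (Y(l) = l*(-1/79) + 92*(1/76) = -l/79 + 23/19 = 23/19 - l/79)
P(s, h) = -158
Y(-76) + P(-110, -209) = (23/19 - 1/79*(-76)) - 158 = (23/19 + 76/79) - 158 = 3261/1501 - 158 = -233897/1501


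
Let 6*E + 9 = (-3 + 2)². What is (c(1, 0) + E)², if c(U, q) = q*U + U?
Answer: ⅑ ≈ 0.11111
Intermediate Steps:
c(U, q) = U + U*q (c(U, q) = U*q + U = U + U*q)
E = -4/3 (E = -3/2 + (-3 + 2)²/6 = -3/2 + (⅙)*(-1)² = -3/2 + (⅙)*1 = -3/2 + ⅙ = -4/3 ≈ -1.3333)
(c(1, 0) + E)² = (1*(1 + 0) - 4/3)² = (1*1 - 4/3)² = (1 - 4/3)² = (-⅓)² = ⅑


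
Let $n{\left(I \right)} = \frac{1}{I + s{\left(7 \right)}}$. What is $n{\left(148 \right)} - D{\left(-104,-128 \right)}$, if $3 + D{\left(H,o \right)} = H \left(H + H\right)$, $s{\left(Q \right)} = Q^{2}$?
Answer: $- \frac{4260912}{197} \approx -21629.0$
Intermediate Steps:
$D{\left(H,o \right)} = -3 + 2 H^{2}$ ($D{\left(H,o \right)} = -3 + H \left(H + H\right) = -3 + H 2 H = -3 + 2 H^{2}$)
$n{\left(I \right)} = \frac{1}{49 + I}$ ($n{\left(I \right)} = \frac{1}{I + 7^{2}} = \frac{1}{I + 49} = \frac{1}{49 + I}$)
$n{\left(148 \right)} - D{\left(-104,-128 \right)} = \frac{1}{49 + 148} - \left(-3 + 2 \left(-104\right)^{2}\right) = \frac{1}{197} - \left(-3 + 2 \cdot 10816\right) = \frac{1}{197} - \left(-3 + 21632\right) = \frac{1}{197} - 21629 = - \frac{4260912}{197}$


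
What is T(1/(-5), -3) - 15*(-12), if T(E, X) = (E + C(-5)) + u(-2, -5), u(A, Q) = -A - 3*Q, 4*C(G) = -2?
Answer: 1963/10 ≈ 196.30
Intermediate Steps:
C(G) = -1/2 (C(G) = (1/4)*(-2) = -1/2)
T(E, X) = 33/2 + E (T(E, X) = (E - 1/2) + (-1*(-2) - 3*(-5)) = (-1/2 + E) + (2 + 15) = (-1/2 + E) + 17 = 33/2 + E)
T(1/(-5), -3) - 15*(-12) = (33/2 + 1/(-5)) - 15*(-12) = (33/2 - 1/5) + 180 = 163/10 + 180 = 1963/10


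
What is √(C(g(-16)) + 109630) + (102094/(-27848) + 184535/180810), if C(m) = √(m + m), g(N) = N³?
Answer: -666034273/251759844 + √(109630 + 64*I*√2) ≈ 328.46 + 0.13668*I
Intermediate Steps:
C(m) = √2*√m (C(m) = √(2*m) = √2*√m)
√(C(g(-16)) + 109630) + (102094/(-27848) + 184535/180810) = √(√2*√((-16)³) + 109630) + (102094/(-27848) + 184535/180810) = √(√2*√(-4096) + 109630) + (102094*(-1/27848) + 184535*(1/180810)) = √(√2*(64*I) + 109630) + (-51047/13924 + 36907/36162) = √(64*I*√2 + 109630) - 666034273/251759844 = √(109630 + 64*I*√2) - 666034273/251759844 = -666034273/251759844 + √(109630 + 64*I*√2)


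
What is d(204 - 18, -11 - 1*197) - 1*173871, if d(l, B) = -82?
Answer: -173953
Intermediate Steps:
d(204 - 18, -11 - 1*197) - 1*173871 = -82 - 1*173871 = -82 - 173871 = -173953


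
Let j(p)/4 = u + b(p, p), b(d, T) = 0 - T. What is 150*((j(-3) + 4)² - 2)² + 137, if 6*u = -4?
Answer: 125139899/27 ≈ 4.6348e+6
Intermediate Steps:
b(d, T) = -T
u = -⅔ (u = (⅙)*(-4) = -⅔ ≈ -0.66667)
j(p) = -8/3 - 4*p (j(p) = 4*(-⅔ - p) = -8/3 - 4*p)
150*((j(-3) + 4)² - 2)² + 137 = 150*(((-8/3 - 4*(-3)) + 4)² - 2)² + 137 = 150*(((-8/3 + 12) + 4)² - 2)² + 137 = 150*((28/3 + 4)² - 2)² + 137 = 150*((40/3)² - 2)² + 137 = 150*(1600/9 - 2)² + 137 = 150*(1582/9)² + 137 = 150*(2502724/81) + 137 = 125136200/27 + 137 = 125139899/27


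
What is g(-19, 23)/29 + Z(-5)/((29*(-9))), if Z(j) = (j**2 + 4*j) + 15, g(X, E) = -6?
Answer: -74/261 ≈ -0.28352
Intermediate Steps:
Z(j) = 15 + j**2 + 4*j
g(-19, 23)/29 + Z(-5)/((29*(-9))) = -6/29 + (15 + (-5)**2 + 4*(-5))/((29*(-9))) = -6*1/29 + (15 + 25 - 20)/(-261) = -6/29 + 20*(-1/261) = -6/29 - 20/261 = -74/261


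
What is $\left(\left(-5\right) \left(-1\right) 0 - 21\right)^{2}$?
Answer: $441$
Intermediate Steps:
$\left(\left(-5\right) \left(-1\right) 0 - 21\right)^{2} = \left(5 \cdot 0 - 21\right)^{2} = \left(0 - 21\right)^{2} = \left(-21\right)^{2} = 441$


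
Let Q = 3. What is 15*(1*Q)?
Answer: 45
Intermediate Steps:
15*(1*Q) = 15*(1*3) = 15*3 = 45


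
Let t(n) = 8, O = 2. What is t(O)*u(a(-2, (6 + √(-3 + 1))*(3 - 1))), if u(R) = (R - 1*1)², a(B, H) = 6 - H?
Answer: 328 + 224*I*√2 ≈ 328.0 + 316.78*I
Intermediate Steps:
u(R) = (-1 + R)² (u(R) = (R - 1)² = (-1 + R)²)
t(O)*u(a(-2, (6 + √(-3 + 1))*(3 - 1))) = 8*(-1 + (6 - (6 + √(-3 + 1))*(3 - 1)))² = 8*(-1 + (6 - (6 + √(-2))*2))² = 8*(-1 + (6 - (6 + I*√2)*2))² = 8*(-1 + (6 - (12 + 2*I*√2)))² = 8*(-1 + (6 + (-12 - 2*I*√2)))² = 8*(-1 + (-6 - 2*I*√2))² = 8*(-7 - 2*I*√2)²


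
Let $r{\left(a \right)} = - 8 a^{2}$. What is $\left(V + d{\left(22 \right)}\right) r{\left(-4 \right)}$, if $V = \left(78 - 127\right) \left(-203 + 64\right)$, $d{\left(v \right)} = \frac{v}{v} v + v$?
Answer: $-877440$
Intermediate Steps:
$d{\left(v \right)} = 2 v$ ($d{\left(v \right)} = 1 v + v = v + v = 2 v$)
$V = 6811$ ($V = \left(-49\right) \left(-139\right) = 6811$)
$\left(V + d{\left(22 \right)}\right) r{\left(-4 \right)} = \left(6811 + 2 \cdot 22\right) \left(- 8 \left(-4\right)^{2}\right) = \left(6811 + 44\right) \left(\left(-8\right) 16\right) = 6855 \left(-128\right) = -877440$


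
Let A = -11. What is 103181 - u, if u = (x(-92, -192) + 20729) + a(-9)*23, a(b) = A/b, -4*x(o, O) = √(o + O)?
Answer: 741815/9 + I*√71/2 ≈ 82424.0 + 4.2131*I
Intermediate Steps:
x(o, O) = -√(O + o)/4 (x(o, O) = -√(o + O)/4 = -√(O + o)/4)
a(b) = -11/b
u = 186814/9 - I*√71/2 (u = (-√(-192 - 92)/4 + 20729) - 11/(-9)*23 = (-I*√71/2 + 20729) - 11*(-⅑)*23 = (-I*√71/2 + 20729) + (11/9)*23 = (-I*√71/2 + 20729) + 253/9 = (20729 - I*√71/2) + 253/9 = 186814/9 - I*√71/2 ≈ 20757.0 - 4.2131*I)
103181 - u = 103181 - (186814/9 - I*√71/2) = 103181 + (-186814/9 + I*√71/2) = 741815/9 + I*√71/2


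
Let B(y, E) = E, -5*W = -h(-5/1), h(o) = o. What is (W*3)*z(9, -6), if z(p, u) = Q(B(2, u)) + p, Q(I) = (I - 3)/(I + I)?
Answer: -117/4 ≈ -29.250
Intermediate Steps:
W = -1 (W = -(-1)*(-5/1)/5 = -(-1)*(-5*1)/5 = -(-1)*(-5)/5 = -⅕*5 = -1)
Q(I) = (-3 + I)/(2*I) (Q(I) = (-3 + I)/((2*I)) = (-3 + I)*(1/(2*I)) = (-3 + I)/(2*I))
z(p, u) = p + (-3 + u)/(2*u) (z(p, u) = (-3 + u)/(2*u) + p = p + (-3 + u)/(2*u))
(W*3)*z(9, -6) = (-1*3)*(½ + 9 - 3/2/(-6)) = -3*(½ + 9 - 3/2*(-⅙)) = -3*(½ + 9 + ¼) = -3*39/4 = -117/4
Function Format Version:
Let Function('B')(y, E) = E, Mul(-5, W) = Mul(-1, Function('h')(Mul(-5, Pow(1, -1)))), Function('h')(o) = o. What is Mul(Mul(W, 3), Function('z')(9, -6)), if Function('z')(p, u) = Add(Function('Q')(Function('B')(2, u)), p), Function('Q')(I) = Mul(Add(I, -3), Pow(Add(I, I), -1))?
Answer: Rational(-117, 4) ≈ -29.250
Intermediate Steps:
W = -1 (W = Mul(Rational(-1, 5), Mul(-1, Mul(-5, Pow(1, -1)))) = Mul(Rational(-1, 5), Mul(-1, Mul(-5, 1))) = Mul(Rational(-1, 5), Mul(-1, -5)) = Mul(Rational(-1, 5), 5) = -1)
Function('Q')(I) = Mul(Rational(1, 2), Pow(I, -1), Add(-3, I)) (Function('Q')(I) = Mul(Add(-3, I), Pow(Mul(2, I), -1)) = Mul(Add(-3, I), Mul(Rational(1, 2), Pow(I, -1))) = Mul(Rational(1, 2), Pow(I, -1), Add(-3, I)))
Function('z')(p, u) = Add(p, Mul(Rational(1, 2), Pow(u, -1), Add(-3, u))) (Function('z')(p, u) = Add(Mul(Rational(1, 2), Pow(u, -1), Add(-3, u)), p) = Add(p, Mul(Rational(1, 2), Pow(u, -1), Add(-3, u))))
Mul(Mul(W, 3), Function('z')(9, -6)) = Mul(Mul(-1, 3), Add(Rational(1, 2), 9, Mul(Rational(-3, 2), Pow(-6, -1)))) = Mul(-3, Add(Rational(1, 2), 9, Mul(Rational(-3, 2), Rational(-1, 6)))) = Mul(-3, Add(Rational(1, 2), 9, Rational(1, 4))) = Mul(-3, Rational(39, 4)) = Rational(-117, 4)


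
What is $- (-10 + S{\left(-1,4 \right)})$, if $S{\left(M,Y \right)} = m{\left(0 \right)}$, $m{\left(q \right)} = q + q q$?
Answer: $10$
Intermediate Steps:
$m{\left(q \right)} = q + q^{2}$
$S{\left(M,Y \right)} = 0$ ($S{\left(M,Y \right)} = 0 \left(1 + 0\right) = 0 \cdot 1 = 0$)
$- (-10 + S{\left(-1,4 \right)}) = - (-10 + 0) = \left(-1\right) \left(-10\right) = 10$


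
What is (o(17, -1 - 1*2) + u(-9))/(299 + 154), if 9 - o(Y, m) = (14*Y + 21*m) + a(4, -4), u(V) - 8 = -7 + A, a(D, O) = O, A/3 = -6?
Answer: -179/453 ≈ -0.39514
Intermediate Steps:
A = -18 (A = 3*(-6) = -18)
u(V) = -17 (u(V) = 8 + (-7 - 18) = 8 - 25 = -17)
o(Y, m) = 13 - 21*m - 14*Y (o(Y, m) = 9 - ((14*Y + 21*m) - 4) = 9 - (-4 + 14*Y + 21*m) = 9 + (4 - 21*m - 14*Y) = 13 - 21*m - 14*Y)
(o(17, -1 - 1*2) + u(-9))/(299 + 154) = ((13 - 21*(-1 - 1*2) - 14*17) - 17)/(299 + 154) = ((13 - 21*(-1 - 2) - 238) - 17)/453 = ((13 - 21*(-3) - 238) - 17)*(1/453) = ((13 + 63 - 238) - 17)*(1/453) = (-162 - 17)*(1/453) = -179*1/453 = -179/453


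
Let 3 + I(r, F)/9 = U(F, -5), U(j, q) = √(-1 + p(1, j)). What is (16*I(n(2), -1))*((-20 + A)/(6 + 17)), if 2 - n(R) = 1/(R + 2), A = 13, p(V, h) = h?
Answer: 3024/23 - 1008*I*√2/23 ≈ 131.48 - 61.979*I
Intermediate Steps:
U(j, q) = √(-1 + j)
n(R) = 2 - 1/(2 + R) (n(R) = 2 - 1/(R + 2) = 2 - 1/(2 + R))
I(r, F) = -27 + 9*√(-1 + F)
(16*I(n(2), -1))*((-20 + A)/(6 + 17)) = (16*(-27 + 9*√(-1 - 1)))*((-20 + 13)/(6 + 17)) = (16*(-27 + 9*√(-2)))*(-7/23) = (16*(-27 + 9*(I*√2)))*(-7*1/23) = (16*(-27 + 9*I*√2))*(-7/23) = (-432 + 144*I*√2)*(-7/23) = 3024/23 - 1008*I*√2/23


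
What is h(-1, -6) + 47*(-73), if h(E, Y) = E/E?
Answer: -3430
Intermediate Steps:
h(E, Y) = 1
h(-1, -6) + 47*(-73) = 1 + 47*(-73) = 1 - 3431 = -3430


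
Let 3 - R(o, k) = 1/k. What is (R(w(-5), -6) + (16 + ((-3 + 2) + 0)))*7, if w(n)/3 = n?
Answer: 763/6 ≈ 127.17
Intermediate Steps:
w(n) = 3*n
R(o, k) = 3 - 1/k
(R(w(-5), -6) + (16 + ((-3 + 2) + 0)))*7 = ((3 - 1/(-6)) + (16 + ((-3 + 2) + 0)))*7 = ((3 - 1*(-⅙)) + (16 + (-1 + 0)))*7 = ((3 + ⅙) + (16 - 1))*7 = (19/6 + 15)*7 = (109/6)*7 = 763/6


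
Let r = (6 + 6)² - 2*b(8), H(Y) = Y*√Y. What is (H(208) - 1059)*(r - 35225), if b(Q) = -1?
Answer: 37148661 - 29185728*√13 ≈ -6.8082e+7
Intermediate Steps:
H(Y) = Y^(3/2)
r = 146 (r = (6 + 6)² - 2*(-1) = 12² + 2 = 144 + 2 = 146)
(H(208) - 1059)*(r - 35225) = (208^(3/2) - 1059)*(146 - 35225) = (832*√13 - 1059)*(-35079) = (-1059 + 832*√13)*(-35079) = 37148661 - 29185728*√13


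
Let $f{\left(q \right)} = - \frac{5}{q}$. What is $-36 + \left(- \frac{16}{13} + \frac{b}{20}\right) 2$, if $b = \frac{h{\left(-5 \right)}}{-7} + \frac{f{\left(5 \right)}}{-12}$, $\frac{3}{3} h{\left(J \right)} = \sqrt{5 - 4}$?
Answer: $- \frac{84013}{2184} \approx -38.467$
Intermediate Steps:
$h{\left(J \right)} = 1$ ($h{\left(J \right)} = \sqrt{5 - 4} = \sqrt{1} = 1$)
$b = - \frac{5}{84}$ ($b = 1 \frac{1}{-7} + \frac{\left(-5\right) \frac{1}{5}}{-12} = 1 \left(- \frac{1}{7}\right) + \left(-5\right) \frac{1}{5} \left(- \frac{1}{12}\right) = - \frac{1}{7} - - \frac{1}{12} = - \frac{1}{7} + \frac{1}{12} = - \frac{5}{84} \approx -0.059524$)
$-36 + \left(- \frac{16}{13} + \frac{b}{20}\right) 2 = -36 + \left(- \frac{16}{13} - \frac{5}{84 \cdot 20}\right) 2 = -36 + \left(\left(-16\right) \frac{1}{13} - \frac{1}{336}\right) 2 = -36 + \left(- \frac{16}{13} - \frac{1}{336}\right) 2 = -36 - \frac{5389}{2184} = - \frac{84013}{2184}$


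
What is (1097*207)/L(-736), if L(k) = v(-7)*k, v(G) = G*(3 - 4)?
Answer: -9873/224 ≈ -44.076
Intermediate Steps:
v(G) = -G (v(G) = G*(-1) = -G)
L(k) = 7*k (L(k) = (-1*(-7))*k = 7*k)
(1097*207)/L(-736) = (1097*207)/((7*(-736))) = 227079/(-5152) = 227079*(-1/5152) = -9873/224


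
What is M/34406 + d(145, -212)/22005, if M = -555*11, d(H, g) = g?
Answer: -141634597/757104030 ≈ -0.18707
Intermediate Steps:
M = -6105
M/34406 + d(145, -212)/22005 = -6105/34406 - 212/22005 = -141634597/757104030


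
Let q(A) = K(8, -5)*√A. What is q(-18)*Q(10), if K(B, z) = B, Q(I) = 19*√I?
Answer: 912*I*√5 ≈ 2039.3*I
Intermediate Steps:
q(A) = 8*√A
q(-18)*Q(10) = (8*√(-18))*(19*√10) = (8*(3*I*√2))*(19*√10) = (24*I*√2)*(19*√10) = 912*I*√5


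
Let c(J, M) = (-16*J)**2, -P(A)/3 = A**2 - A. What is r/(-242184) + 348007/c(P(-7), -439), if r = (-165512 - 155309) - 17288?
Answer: 105301481741/72910946304 ≈ 1.4442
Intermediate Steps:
P(A) = -3*A**2 + 3*A (P(A) = -3*(A**2 - A) = -3*A**2 + 3*A)
r = -338109 (r = -320821 - 17288 = -338109)
c(J, M) = 256*J**2
r/(-242184) + 348007/c(P(-7), -439) = -338109/(-242184) + 348007/((256*(3*(-7)*(1 - 1*(-7)))**2)) = -338109*(-1/242184) + 348007/((256*(3*(-7)*(1 + 7))**2)) = 112703/80728 + 348007/((256*(3*(-7)*8)**2)) = 112703/80728 + 348007/((256*(-168)**2)) = 112703/80728 + 348007/((256*28224)) = 112703/80728 + 348007/7225344 = 105301481741/72910946304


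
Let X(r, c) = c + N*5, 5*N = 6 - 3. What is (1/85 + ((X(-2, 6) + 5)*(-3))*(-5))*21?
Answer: 374871/85 ≈ 4410.3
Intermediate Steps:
N = 3/5 (N = (6 - 3)/5 = (1/5)*3 = 3/5 ≈ 0.60000)
X(r, c) = 3 + c (X(r, c) = c + (3/5)*5 = c + 3 = 3 + c)
(1/85 + ((X(-2, 6) + 5)*(-3))*(-5))*21 = (1/85 + (((3 + 6) + 5)*(-3))*(-5))*21 = (1/85 + ((9 + 5)*(-3))*(-5))*21 = (1/85 + (14*(-3))*(-5))*21 = (1/85 - 42*(-5))*21 = (1/85 + 210)*21 = (17851/85)*21 = 374871/85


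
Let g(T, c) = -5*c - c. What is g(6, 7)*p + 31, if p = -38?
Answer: 1627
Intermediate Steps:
g(T, c) = -6*c
g(6, 7)*p + 31 = -6*7*(-38) + 31 = -42*(-38) + 31 = 1596 + 31 = 1627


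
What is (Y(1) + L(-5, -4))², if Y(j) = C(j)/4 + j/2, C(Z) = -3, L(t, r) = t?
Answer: 441/16 ≈ 27.563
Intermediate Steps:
Y(j) = -¾ + j/2 (Y(j) = -3/4 + j/2 = -3*¼ + j*(½) = -¾ + j/2)
(Y(1) + L(-5, -4))² = ((-¾ + (½)*1) - 5)² = ((-¾ + ½) - 5)² = (-¼ - 5)² = (-21/4)² = 441/16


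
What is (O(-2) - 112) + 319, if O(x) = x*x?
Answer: 211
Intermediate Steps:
O(x) = x**2
(O(-2) - 112) + 319 = ((-2)**2 - 112) + 319 = (4 - 112) + 319 = -108 + 319 = 211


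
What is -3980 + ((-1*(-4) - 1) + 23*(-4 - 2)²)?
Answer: -3149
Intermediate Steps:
-3980 + ((-1*(-4) - 1) + 23*(-4 - 2)²) = -3980 + ((4 - 1) + 23*(-6)²) = -3980 + (3 + 23*36) = -3980 + (3 + 828) = -3980 + 831 = -3149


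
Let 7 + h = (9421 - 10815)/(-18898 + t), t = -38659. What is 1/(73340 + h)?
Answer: 57557/4220828875 ≈ 1.3636e-5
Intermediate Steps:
h = -401505/57557 (h = -7 + (9421 - 10815)/(-18898 - 38659) = -7 - 1394/(-57557) = -7 - 1394*(-1/57557) = -7 + 1394/57557 = -401505/57557 ≈ -6.9758)
1/(73340 + h) = 1/(73340 - 401505/57557) = 1/(4220828875/57557) = 57557/4220828875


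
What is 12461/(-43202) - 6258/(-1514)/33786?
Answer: -26547281822/92077869867 ≈ -0.28831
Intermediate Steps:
12461/(-43202) - 6258/(-1514)/33786 = 12461*(-1/43202) - 6258*(-1/1514)*(1/33786) = -12461/43202 + (3129/757)*(1/33786) = -12461/43202 + 1043/8525334 = -26547281822/92077869867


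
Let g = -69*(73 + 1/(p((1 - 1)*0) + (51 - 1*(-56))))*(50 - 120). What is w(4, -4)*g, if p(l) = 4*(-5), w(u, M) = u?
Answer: 40906880/29 ≈ 1.4106e+6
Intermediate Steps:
p(l) = -20
g = 10226720/29 (g = -69*(73 + 1/(-20 + (51 - 1*(-56))))*(50 - 120) = -69*(73 + 1/(-20 + (51 + 56)))*(-70) = -69*(73 + 1/(-20 + 107))*(-70) = -69*(73 + 1/87)*(-70) = -146096*(-70)/29 = -69*(-444640/87) = 10226720/29 ≈ 3.5265e+5)
w(4, -4)*g = 4*(10226720/29) = 40906880/29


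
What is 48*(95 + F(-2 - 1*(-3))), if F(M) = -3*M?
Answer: 4416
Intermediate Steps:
48*(95 + F(-2 - 1*(-3))) = 48*(95 - 3*(-2 - 1*(-3))) = 48*(95 - 3*(-2 + 3)) = 48*(95 - 3*1) = 48*(95 - 3) = 48*92 = 4416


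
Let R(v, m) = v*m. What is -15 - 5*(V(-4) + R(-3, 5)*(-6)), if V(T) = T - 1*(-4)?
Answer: -465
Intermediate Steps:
V(T) = 4 + T (V(T) = T + 4 = 4 + T)
R(v, m) = m*v
-15 - 5*(V(-4) + R(-3, 5)*(-6)) = -15 - 5*((4 - 4) + (5*(-3))*(-6)) = -15 - 5*(0 - 15*(-6)) = -15 - 5*(0 + 90) = -15 - 5*90 = -15 - 450 = -465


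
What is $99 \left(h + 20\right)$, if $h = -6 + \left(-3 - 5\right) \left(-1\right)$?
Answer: $2178$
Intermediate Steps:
$h = 2$ ($h = -6 - -8 = -6 + 8 = 2$)
$99 \left(h + 20\right) = 99 \left(2 + 20\right) = 99 \cdot 22 = 2178$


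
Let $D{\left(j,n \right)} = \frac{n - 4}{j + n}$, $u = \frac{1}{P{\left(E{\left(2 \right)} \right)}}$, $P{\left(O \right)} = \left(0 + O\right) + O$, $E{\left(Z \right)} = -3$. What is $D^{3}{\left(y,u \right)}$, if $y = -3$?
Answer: $\frac{15625}{6859} \approx 2.278$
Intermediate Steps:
$P{\left(O \right)} = 2 O$ ($P{\left(O \right)} = O + O = 2 O$)
$u = - \frac{1}{6}$ ($u = \frac{1}{2 \left(-3\right)} = \frac{1}{-6} = - \frac{1}{6} \approx -0.16667$)
$D{\left(j,n \right)} = \frac{-4 + n}{j + n}$
$D^{3}{\left(y,u \right)} = \left(\frac{-4 - \frac{1}{6}}{-3 - \frac{1}{6}}\right)^{3} = \left(\frac{1}{- \frac{19}{6}} \left(- \frac{25}{6}\right)\right)^{3} = \left(\left(- \frac{6}{19}\right) \left(- \frac{25}{6}\right)\right)^{3} = \left(\frac{25}{19}\right)^{3} = \frac{15625}{6859}$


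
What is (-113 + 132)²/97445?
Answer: 361/97445 ≈ 0.0037047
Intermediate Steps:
(-113 + 132)²/97445 = 19²*(1/97445) = 361*(1/97445) = 361/97445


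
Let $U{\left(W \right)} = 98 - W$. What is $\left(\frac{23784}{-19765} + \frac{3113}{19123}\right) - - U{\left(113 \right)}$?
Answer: $- \frac{6062784412}{377966095} \approx -16.041$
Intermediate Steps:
$\left(\frac{23784}{-19765} + \frac{3113}{19123}\right) - - U{\left(113 \right)} = \left(\frac{23784}{-19765} + \frac{3113}{19123}\right) - - (98 - 113) = \left(23784 \left(- \frac{1}{19765}\right) + 3113 \cdot \frac{1}{19123}\right) - - (98 - 113) = \left(- \frac{23784}{19765} + \frac{3113}{19123}\right) - \left(-1\right) \left(-15\right) = - \frac{393292987}{377966095} - 15 = - \frac{6062784412}{377966095}$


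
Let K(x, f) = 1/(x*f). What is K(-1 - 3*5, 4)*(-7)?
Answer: 7/64 ≈ 0.10938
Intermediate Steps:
K(x, f) = 1/(f*x)
K(-1 - 3*5, 4)*(-7) = (1/(4*(-1 - 3*5)))*(-7) = (1/(4*(-1 - 15)))*(-7) = ((1/4)/(-16))*(-7) = ((1/4)*(-1/16))*(-7) = -1/64*(-7) = 7/64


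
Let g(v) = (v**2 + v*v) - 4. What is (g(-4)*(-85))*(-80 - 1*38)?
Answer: 280840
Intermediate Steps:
g(v) = -4 + 2*v**2 (g(v) = (v**2 + v**2) - 4 = 2*v**2 - 4 = -4 + 2*v**2)
(g(-4)*(-85))*(-80 - 1*38) = ((-4 + 2*(-4)**2)*(-85))*(-80 - 1*38) = ((-4 + 2*16)*(-85))*(-80 - 38) = ((-4 + 32)*(-85))*(-118) = (28*(-85))*(-118) = -2380*(-118) = 280840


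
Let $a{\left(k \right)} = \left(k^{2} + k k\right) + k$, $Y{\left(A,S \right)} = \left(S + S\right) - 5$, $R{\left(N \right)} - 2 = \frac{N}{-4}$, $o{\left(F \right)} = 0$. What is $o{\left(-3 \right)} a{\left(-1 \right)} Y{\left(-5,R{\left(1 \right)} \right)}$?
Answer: $0$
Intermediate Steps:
$R{\left(N \right)} = 2 - \frac{N}{4}$ ($R{\left(N \right)} = 2 + \frac{N}{-4} = 2 + N \left(- \frac{1}{4}\right) = 2 - \frac{N}{4}$)
$Y{\left(A,S \right)} = -5 + 2 S$ ($Y{\left(A,S \right)} = 2 S - 5 = -5 + 2 S$)
$a{\left(k \right)} = k + 2 k^{2}$ ($a{\left(k \right)} = \left(k^{2} + k^{2}\right) + k = 2 k^{2} + k = k + 2 k^{2}$)
$o{\left(-3 \right)} a{\left(-1 \right)} Y{\left(-5,R{\left(1 \right)} \right)} = 0 \left(- (1 + 2 \left(-1\right))\right) \left(-5 + 2 \left(2 - \frac{1}{4}\right)\right) = 0 \left(- (1 - 2)\right) \left(-5 + 2 \left(2 - \frac{1}{4}\right)\right) = 0 \left(\left(-1\right) \left(-1\right)\right) \left(-5 + 2 \cdot \frac{7}{4}\right) = 0 \cdot 1 \left(-5 + \frac{7}{2}\right) = 0 \left(- \frac{3}{2}\right) = 0$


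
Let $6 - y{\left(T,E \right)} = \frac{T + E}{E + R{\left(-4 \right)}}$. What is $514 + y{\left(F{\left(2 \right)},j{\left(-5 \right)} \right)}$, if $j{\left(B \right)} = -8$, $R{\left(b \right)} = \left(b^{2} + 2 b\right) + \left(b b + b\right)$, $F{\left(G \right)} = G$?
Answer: $\frac{1041}{2} \approx 520.5$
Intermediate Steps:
$R{\left(b \right)} = 2 b^{2} + 3 b$ ($R{\left(b \right)} = \left(b^{2} + 2 b\right) + \left(b^{2} + b\right) = \left(b^{2} + 2 b\right) + \left(b + b^{2}\right) = 2 b^{2} + 3 b$)
$y{\left(T,E \right)} = 6 - \frac{E + T}{20 + E}$ ($y{\left(T,E \right)} = 6 - \frac{T + E}{E - 4 \left(3 + 2 \left(-4\right)\right)} = 6 - \frac{E + T}{E - 4 \left(3 - 8\right)} = 6 - \frac{E + T}{E - -20} = 6 - \frac{E + T}{E + 20} = 6 - \frac{E + T}{20 + E}$)
$514 + y{\left(F{\left(2 \right)},j{\left(-5 \right)} \right)} = 514 + \frac{120 - 2 + 5 \left(-8\right)}{20 - 8} = 514 + \frac{120 - 2 - 40}{12} = 514 + \frac{1}{12} \cdot 78 = 514 + \frac{13}{2} = \frac{1041}{2}$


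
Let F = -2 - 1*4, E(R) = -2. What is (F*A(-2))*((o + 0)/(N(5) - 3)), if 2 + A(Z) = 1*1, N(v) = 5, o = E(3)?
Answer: -6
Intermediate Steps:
o = -2
A(Z) = -1 (A(Z) = -2 + 1*1 = -2 + 1 = -1)
F = -6 (F = -2 - 4 = -6)
(F*A(-2))*((o + 0)/(N(5) - 3)) = (-6*(-1))*((-2 + 0)/(5 - 3)) = 6*(-2/2) = 6*(-2*1/2) = 6*(-1) = -6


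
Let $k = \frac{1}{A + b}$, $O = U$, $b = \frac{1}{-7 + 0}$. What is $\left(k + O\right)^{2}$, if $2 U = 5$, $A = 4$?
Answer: $\frac{22201}{2916} \approx 7.6135$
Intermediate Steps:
$b = - \frac{1}{7}$ ($b = \frac{1}{-7} = - \frac{1}{7} \approx -0.14286$)
$U = \frac{5}{2}$ ($U = \frac{1}{2} \cdot 5 = \frac{5}{2} \approx 2.5$)
$O = \frac{5}{2} \approx 2.5$
$k = \frac{7}{27}$ ($k = \frac{1}{4 - \frac{1}{7}} = \frac{1}{\frac{27}{7}} = \frac{7}{27} \approx 0.25926$)
$\left(k + O\right)^{2} = \left(\frac{7}{27} + \frac{5}{2}\right)^{2} = \left(\frac{149}{54}\right)^{2} = \frac{22201}{2916}$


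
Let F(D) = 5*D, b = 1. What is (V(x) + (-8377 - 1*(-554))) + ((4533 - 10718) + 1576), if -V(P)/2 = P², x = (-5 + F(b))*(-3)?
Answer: -12432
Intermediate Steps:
x = 0 (x = (-5 + 5*1)*(-3) = (-5 + 5)*(-3) = 0*(-3) = 0)
V(P) = -2*P²
(V(x) + (-8377 - 1*(-554))) + ((4533 - 10718) + 1576) = (-2*0² + (-8377 - 1*(-554))) + ((4533 - 10718) + 1576) = (-2*0 + (-8377 + 554)) + (-6185 + 1576) = (0 - 7823) - 4609 = -7823 - 4609 = -12432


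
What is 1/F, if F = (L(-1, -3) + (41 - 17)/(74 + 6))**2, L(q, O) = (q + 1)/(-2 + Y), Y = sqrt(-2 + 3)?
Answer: 100/9 ≈ 11.111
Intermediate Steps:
Y = 1 (Y = sqrt(1) = 1)
L(q, O) = -1 - q (L(q, O) = (q + 1)/(-2 + 1) = (1 + q)/(-1) = (1 + q)*(-1) = -1 - q)
F = 9/100 (F = ((-1 - 1*(-1)) + (41 - 17)/(74 + 6))**2 = ((-1 + 1) + 24/80)**2 = (0 + 24*(1/80))**2 = (0 + 3/10)**2 = (3/10)**2 = 9/100 ≈ 0.090000)
1/F = 1/(9/100) = 100/9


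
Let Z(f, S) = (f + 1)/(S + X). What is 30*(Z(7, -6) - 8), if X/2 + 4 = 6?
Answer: -360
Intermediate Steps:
X = 4 (X = -8 + 2*6 = -8 + 12 = 4)
Z(f, S) = (1 + f)/(4 + S) (Z(f, S) = (f + 1)/(S + 4) = (1 + f)/(4 + S))
30*(Z(7, -6) - 8) = 30*((1 + 7)/(4 - 6) - 8) = 30*(8/(-2) - 8) = 30*(-½*8 - 8) = 30*(-4 - 8) = 30*(-12) = -360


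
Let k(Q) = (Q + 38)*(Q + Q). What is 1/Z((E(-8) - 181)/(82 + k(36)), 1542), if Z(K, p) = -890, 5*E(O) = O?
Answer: -1/890 ≈ -0.0011236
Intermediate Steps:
E(O) = O/5
k(Q) = 2*Q*(38 + Q) (k(Q) = (38 + Q)*(2*Q) = 2*Q*(38 + Q))
1/Z((E(-8) - 181)/(82 + k(36)), 1542) = 1/(-890) = -1/890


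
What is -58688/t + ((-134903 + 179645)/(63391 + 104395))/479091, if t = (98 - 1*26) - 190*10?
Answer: 196567542704761/6122639412397 ≈ 32.105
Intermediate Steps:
t = -1828 (t = (98 - 26) - 1900 = 72 - 1900 = -1828)
-58688/t + ((-134903 + 179645)/(63391 + 104395))/479091 = -58688/(-1828) + ((-134903 + 179645)/(63391 + 104395))/479091 = -58688*(-1/1828) + (44742/167786)*(1/479091) = 14672/457 + (44742*(1/167786))*(1/479091) = 14672/457 + (22371/83893)*(1/479091) = 14672/457 + 7457/13397460421 = 196567542704761/6122639412397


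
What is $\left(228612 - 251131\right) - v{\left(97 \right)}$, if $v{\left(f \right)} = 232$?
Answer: $-22751$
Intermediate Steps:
$\left(228612 - 251131\right) - v{\left(97 \right)} = \left(228612 - 251131\right) - 232 = -22519 - 232 = -22751$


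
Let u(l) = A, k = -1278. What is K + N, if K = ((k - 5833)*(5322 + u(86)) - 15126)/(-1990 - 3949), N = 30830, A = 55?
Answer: 221350343/5939 ≈ 37271.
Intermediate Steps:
u(l) = 55
K = 38250973/5939 (K = ((-1278 - 5833)*(5322 + 55) - 15126)/(-1990 - 3949) = (-7111*5377 - 15126)/(-5939) = (-38235847 - 15126)*(-1/5939) = -38250973*(-1/5939) = 38250973/5939 ≈ 6440.6)
K + N = 38250973/5939 + 30830 = 221350343/5939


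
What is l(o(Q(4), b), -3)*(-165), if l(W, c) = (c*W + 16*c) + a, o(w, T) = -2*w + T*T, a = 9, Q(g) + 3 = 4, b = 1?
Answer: 5940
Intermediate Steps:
Q(g) = 1 (Q(g) = -3 + 4 = 1)
o(w, T) = T² - 2*w (o(w, T) = -2*w + T² = T² - 2*w)
l(W, c) = 9 + 16*c + W*c (l(W, c) = (c*W + 16*c) + 9 = (W*c + 16*c) + 9 = (16*c + W*c) + 9 = 9 + 16*c + W*c)
l(o(Q(4), b), -3)*(-165) = (9 + 16*(-3) + (1² - 2*1)*(-3))*(-165) = (9 - 48 + (1 - 2)*(-3))*(-165) = (9 - 48 - 1*(-3))*(-165) = (9 - 48 + 3)*(-165) = -36*(-165) = 5940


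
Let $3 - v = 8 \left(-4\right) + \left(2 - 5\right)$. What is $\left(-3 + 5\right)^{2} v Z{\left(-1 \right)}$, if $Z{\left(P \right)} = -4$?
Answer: $-608$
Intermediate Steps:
$v = 38$ ($v = 3 - \left(8 \left(-4\right) + \left(2 - 5\right)\right) = 3 - \left(-32 + \left(2 - 5\right)\right) = 3 - \left(-32 - 3\right) = 3 - -35 = 3 + 35 = 38$)
$\left(-3 + 5\right)^{2} v Z{\left(-1 \right)} = \left(-3 + 5\right)^{2} \cdot 38 \left(-4\right) = 2^{2} \cdot 38 \left(-4\right) = 4 \cdot 38 \left(-4\right) = 152 \left(-4\right) = -608$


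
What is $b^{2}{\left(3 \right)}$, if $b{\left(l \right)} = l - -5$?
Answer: $64$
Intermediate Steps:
$b{\left(l \right)} = 5 + l$ ($b{\left(l \right)} = l + 5 = 5 + l$)
$b^{2}{\left(3 \right)} = \left(5 + 3\right)^{2} = 8^{2} = 64$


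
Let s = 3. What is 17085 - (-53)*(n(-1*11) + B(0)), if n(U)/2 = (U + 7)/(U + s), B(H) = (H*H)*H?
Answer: 17138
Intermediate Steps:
B(H) = H**3 (B(H) = H**2*H = H**3)
n(U) = 2*(7 + U)/(3 + U) (n(U) = 2*((U + 7)/(U + 3)) = 2*((7 + U)/(3 + U)) = 2*(7 + U)/(3 + U))
17085 - (-53)*(n(-1*11) + B(0)) = 17085 - (-53)*(2*(7 - 1*11)/(3 - 1*11) + 0**3) = 17085 - (-53)*(2*(7 - 11)/(3 - 11) + 0) = 17085 - (-53)*(2*(-4)/(-8) + 0) = 17085 - (-53)*(2*(-1/8)*(-4) + 0) = 17085 - (-53)*(1 + 0) = 17085 - (-53) = 17085 - 1*(-53) = 17085 + 53 = 17138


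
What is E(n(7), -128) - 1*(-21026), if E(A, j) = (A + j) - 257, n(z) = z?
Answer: 20648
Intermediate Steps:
E(A, j) = -257 + A + j
E(n(7), -128) - 1*(-21026) = (-257 + 7 - 128) - 1*(-21026) = -378 + 21026 = 20648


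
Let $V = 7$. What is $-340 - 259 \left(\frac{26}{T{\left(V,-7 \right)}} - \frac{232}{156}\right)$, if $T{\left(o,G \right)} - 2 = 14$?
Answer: $- \frac{117217}{312} \approx -375.7$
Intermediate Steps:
$T{\left(o,G \right)} = 16$ ($T{\left(o,G \right)} = 2 + 14 = 16$)
$-340 - 259 \left(\frac{26}{T{\left(V,-7 \right)}} - \frac{232}{156}\right) = -340 - 259 \left(\frac{26}{16} - \frac{232}{156}\right) = -340 - 259 \left(26 \cdot \frac{1}{16} - \frac{58}{39}\right) = -340 - 259 \left(\frac{13}{8} - \frac{58}{39}\right) = -340 - \frac{11137}{312} = - \frac{117217}{312}$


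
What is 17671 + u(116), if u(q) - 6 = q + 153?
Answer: 17946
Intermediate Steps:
u(q) = 159 + q (u(q) = 6 + (q + 153) = 6 + (153 + q) = 159 + q)
17671 + u(116) = 17671 + (159 + 116) = 17671 + 275 = 17946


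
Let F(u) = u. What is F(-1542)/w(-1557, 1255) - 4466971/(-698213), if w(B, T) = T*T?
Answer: 7034514354829/1099702930325 ≈ 6.3967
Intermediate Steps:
w(B, T) = T**2
F(-1542)/w(-1557, 1255) - 4466971/(-698213) = -1542/(1255**2) - 4466971/(-698213) = -1542/1575025 - 4466971*(-1/698213) = -1542*1/1575025 + 4466971/698213 = -1542/1575025 + 4466971/698213 = 7034514354829/1099702930325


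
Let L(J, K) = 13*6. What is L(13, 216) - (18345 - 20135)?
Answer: 1868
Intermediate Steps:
L(J, K) = 78
L(13, 216) - (18345 - 20135) = 78 - (18345 - 20135) = 78 - 1*(-1790) = 78 + 1790 = 1868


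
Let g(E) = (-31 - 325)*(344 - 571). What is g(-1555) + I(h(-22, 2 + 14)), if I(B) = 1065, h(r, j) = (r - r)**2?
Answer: 81877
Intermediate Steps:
h(r, j) = 0 (h(r, j) = 0**2 = 0)
g(E) = 80812 (g(E) = -356*(-227) = 80812)
g(-1555) + I(h(-22, 2 + 14)) = 80812 + 1065 = 81877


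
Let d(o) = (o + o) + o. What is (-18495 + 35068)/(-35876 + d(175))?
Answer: -16573/35351 ≈ -0.46881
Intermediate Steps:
d(o) = 3*o (d(o) = 2*o + o = 3*o)
(-18495 + 35068)/(-35876 + d(175)) = (-18495 + 35068)/(-35876 + 3*175) = 16573/(-35876 + 525) = 16573/(-35351) = 16573*(-1/35351) = -16573/35351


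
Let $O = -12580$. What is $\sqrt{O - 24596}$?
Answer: $2 i \sqrt{9294} \approx 192.81 i$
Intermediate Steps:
$\sqrt{O - 24596} = \sqrt{-12580 - 24596} = \sqrt{-37176} = 2 i \sqrt{9294}$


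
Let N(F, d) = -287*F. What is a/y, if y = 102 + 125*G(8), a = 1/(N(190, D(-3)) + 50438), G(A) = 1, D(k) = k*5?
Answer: -1/928884 ≈ -1.0766e-6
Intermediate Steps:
D(k) = 5*k
a = -1/4092 (a = 1/(-287*190 + 50438) = 1/(-54530 + 50438) = 1/(-4092) = -1/4092 ≈ -0.00024438)
y = 227 (y = 102 + 125*1 = 102 + 125 = 227)
a/y = -1/4092/227 = -1/4092*1/227 = -1/928884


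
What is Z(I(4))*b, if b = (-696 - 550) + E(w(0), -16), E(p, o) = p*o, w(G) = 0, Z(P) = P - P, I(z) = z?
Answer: 0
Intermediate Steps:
Z(P) = 0
E(p, o) = o*p
b = -1246 (b = (-696 - 550) - 16*0 = -1246 + 0 = -1246)
Z(I(4))*b = 0*(-1246) = 0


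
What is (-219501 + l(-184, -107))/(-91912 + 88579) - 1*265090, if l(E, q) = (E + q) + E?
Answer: -883324994/3333 ≈ -2.6502e+5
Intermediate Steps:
l(E, q) = q + 2*E
(-219501 + l(-184, -107))/(-91912 + 88579) - 1*265090 = (-219501 + (-107 + 2*(-184)))/(-91912 + 88579) - 1*265090 = (-219501 + (-107 - 368))/(-3333) - 265090 = (-219501 - 475)*(-1/3333) - 265090 = -219976*(-1/3333) - 265090 = 219976/3333 - 265090 = -883324994/3333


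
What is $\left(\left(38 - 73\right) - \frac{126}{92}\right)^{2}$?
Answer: $\frac{2798929}{2116} \approx 1322.7$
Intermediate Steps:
$\left(\left(38 - 73\right) - \frac{126}{92}\right)^{2} = \left(-35 - \frac{63}{46}\right)^{2} = \left(- \frac{1673}{46}\right)^{2} = \frac{2798929}{2116}$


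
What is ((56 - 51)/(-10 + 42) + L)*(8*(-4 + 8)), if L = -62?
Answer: -1979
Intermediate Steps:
((56 - 51)/(-10 + 42) + L)*(8*(-4 + 8)) = ((56 - 51)/(-10 + 42) - 62)*(8*(-4 + 8)) = (5/32 - 62)*(8*4) = (5*(1/32) - 62)*32 = (5/32 - 62)*32 = -1979/32*32 = -1979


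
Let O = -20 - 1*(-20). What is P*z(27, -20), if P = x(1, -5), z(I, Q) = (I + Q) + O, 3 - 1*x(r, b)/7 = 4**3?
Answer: -2989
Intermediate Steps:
x(r, b) = -427 (x(r, b) = 21 - 7*4**3 = 21 - 7*64 = 21 - 448 = -427)
O = 0 (O = -20 + 20 = 0)
z(I, Q) = I + Q (z(I, Q) = (I + Q) + 0 = I + Q)
P = -427
P*z(27, -20) = -427*(27 - 20) = -427*7 = -2989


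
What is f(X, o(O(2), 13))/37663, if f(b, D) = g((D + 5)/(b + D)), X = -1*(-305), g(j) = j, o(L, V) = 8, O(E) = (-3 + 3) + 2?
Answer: 13/11788519 ≈ 1.1028e-6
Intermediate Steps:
O(E) = 2 (O(E) = 0 + 2 = 2)
X = 305
f(b, D) = (5 + D)/(D + b) (f(b, D) = (D + 5)/(b + D) = (5 + D)/(D + b))
f(X, o(O(2), 13))/37663 = ((5 + 8)/(8 + 305))/37663 = (13/313)*(1/37663) = 13/11788519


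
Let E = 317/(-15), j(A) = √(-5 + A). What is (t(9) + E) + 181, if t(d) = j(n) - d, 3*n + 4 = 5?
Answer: 2263/15 + I*√42/3 ≈ 150.87 + 2.1602*I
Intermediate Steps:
n = ⅓ (n = -4/3 + (⅓)*5 = -4/3 + 5/3 = ⅓ ≈ 0.33333)
E = -317/15 (E = 317*(-1/15) = -317/15 ≈ -21.133)
t(d) = -d + I*√42/3 (t(d) = √(-5 + ⅓) - d = √(-14/3) - d = I*√42/3 - d = -d + I*√42/3)
(t(9) + E) + 181 = ((-1*9 + I*√42/3) - 317/15) + 181 = ((-9 + I*√42/3) - 317/15) + 181 = (-452/15 + I*√42/3) + 181 = 2263/15 + I*√42/3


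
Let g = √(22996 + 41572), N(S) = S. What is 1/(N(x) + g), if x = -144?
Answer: 18/5479 + √16142/21916 ≈ 0.0090825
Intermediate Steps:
g = 2*√16142 (g = √64568 = 2*√16142 ≈ 254.10)
1/(N(x) + g) = 1/(-144 + 2*√16142)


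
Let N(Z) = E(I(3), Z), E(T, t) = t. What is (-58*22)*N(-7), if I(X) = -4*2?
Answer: 8932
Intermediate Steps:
I(X) = -8
N(Z) = Z
(-58*22)*N(-7) = -58*22*(-7) = -1276*(-7) = 8932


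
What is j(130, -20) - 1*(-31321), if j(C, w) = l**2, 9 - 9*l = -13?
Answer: 2537485/81 ≈ 31327.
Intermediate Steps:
l = 22/9 (l = 1 - 1/9*(-13) = 1 + 13/9 = 22/9 ≈ 2.4444)
j(C, w) = 484/81 (j(C, w) = (22/9)**2 = 484/81)
j(130, -20) - 1*(-31321) = 484/81 - 1*(-31321) = 484/81 + 31321 = 2537485/81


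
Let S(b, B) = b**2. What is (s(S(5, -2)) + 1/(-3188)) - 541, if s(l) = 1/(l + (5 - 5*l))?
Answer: -163850543/302860 ≈ -541.01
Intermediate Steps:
s(l) = 1/(5 - 4*l)
(s(S(5, -2)) + 1/(-3188)) - 541 = (-1/(-5 + 4*5**2) + 1/(-3188)) - 541 = (-1/(-5 + 4*25) - 1/3188) - 541 = (-1/(-5 + 100) - 1/3188) - 541 = (-1/95 - 1/3188) - 541 = -3283/302860 - 541 = -163850543/302860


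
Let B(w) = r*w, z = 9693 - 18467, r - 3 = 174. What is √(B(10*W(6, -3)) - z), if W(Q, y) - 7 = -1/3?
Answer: 9*√254 ≈ 143.44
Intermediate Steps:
r = 177 (r = 3 + 174 = 177)
W(Q, y) = 20/3 (W(Q, y) = 7 - 1/3 = 7 - 1*⅓ = 7 - ⅓ = 20/3)
z = -8774
B(w) = 177*w
√(B(10*W(6, -3)) - z) = √(177*(10*(20/3)) - 1*(-8774)) = √(177*(200/3) + 8774) = √(11800 + 8774) = √20574 = 9*√254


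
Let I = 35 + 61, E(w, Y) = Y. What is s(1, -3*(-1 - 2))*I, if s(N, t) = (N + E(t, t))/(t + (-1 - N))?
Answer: 960/7 ≈ 137.14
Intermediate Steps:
I = 96
s(N, t) = (N + t)/(-1 + t - N) (s(N, t) = (N + t)/(t + (-1 - N)) = (N + t)/(-1 + t - N))
s(1, -3*(-1 - 2))*I = ((1 - 3*(-1 - 2))/(-1 - 3*(-1 - 2) - 1*1))*96 = ((1 - 3*(-3))/(-1 - 3*(-3) - 1))*96 = ((1 + 9)/(-1 + 9 - 1))*96 = (10/7)*96 = 960/7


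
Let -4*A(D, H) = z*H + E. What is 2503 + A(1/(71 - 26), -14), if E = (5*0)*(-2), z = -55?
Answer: 4621/2 ≈ 2310.5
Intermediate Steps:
E = 0 (E = 0*(-2) = 0)
A(D, H) = 55*H/4 (A(D, H) = -(-55*H + 0)/4 = -(-55)*H/4 = 55*H/4)
2503 + A(1/(71 - 26), -14) = 2503 + (55/4)*(-14) = 2503 - 385/2 = 4621/2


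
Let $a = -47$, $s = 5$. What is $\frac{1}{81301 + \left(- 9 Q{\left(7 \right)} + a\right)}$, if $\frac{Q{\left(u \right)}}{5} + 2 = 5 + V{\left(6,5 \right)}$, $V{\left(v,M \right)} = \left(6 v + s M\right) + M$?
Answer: $\frac{1}{78149} \approx 1.2796 \cdot 10^{-5}$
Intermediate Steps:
$V{\left(v,M \right)} = 6 M + 6 v$ ($V{\left(v,M \right)} = \left(6 v + 5 M\right) + M = \left(5 M + 6 v\right) + M = 6 M + 6 v$)
$Q{\left(u \right)} = 345$ ($Q{\left(u \right)} = -10 + 5 \left(5 + \left(6 \cdot 5 + 6 \cdot 6\right)\right) = -10 + 5 \left(5 + \left(30 + 36\right)\right) = -10 + 5 \left(5 + 66\right) = -10 + 5 \cdot 71 = -10 + 355 = 345$)
$\frac{1}{81301 + \left(- 9 Q{\left(7 \right)} + a\right)} = \frac{1}{81301 - 3152} = \frac{1}{78149}$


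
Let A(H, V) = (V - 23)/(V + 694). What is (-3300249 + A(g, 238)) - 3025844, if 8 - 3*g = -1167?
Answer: -5895918461/932 ≈ -6.3261e+6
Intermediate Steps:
g = 1175/3 (g = 8/3 - ⅓*(-1167) = 8/3 + 389 = 1175/3 ≈ 391.67)
A(H, V) = (-23 + V)/(694 + V)
(-3300249 + A(g, 238)) - 3025844 = (-3300249 + (-23 + 238)/(694 + 238)) - 3025844 = (-3300249 + 215/932) - 3025844 = -3075831853/932 - 3025844 = -5895918461/932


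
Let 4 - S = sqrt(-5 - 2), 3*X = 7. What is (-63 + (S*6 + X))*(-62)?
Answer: 6820/3 + 372*I*sqrt(7) ≈ 2273.3 + 984.22*I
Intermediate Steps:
X = 7/3 (X = (1/3)*7 = 7/3 ≈ 2.3333)
S = 4 - I*sqrt(7) (S = 4 - sqrt(-5 - 2) = 4 - sqrt(-7) = 4 - I*sqrt(7) ≈ 4.0 - 2.6458*I)
(-63 + (S*6 + X))*(-62) = (-63 + ((4 - I*sqrt(7))*6 + 7/3))*(-62) = (-63 + ((24 - 6*I*sqrt(7)) + 7/3))*(-62) = (-63 + (79/3 - 6*I*sqrt(7)))*(-62) = (-110/3 - 6*I*sqrt(7))*(-62) = 6820/3 + 372*I*sqrt(7)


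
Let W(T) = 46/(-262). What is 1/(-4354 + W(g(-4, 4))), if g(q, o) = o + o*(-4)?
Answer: -131/570397 ≈ -0.00022966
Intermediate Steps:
g(q, o) = -3*o (g(q, o) = o - 4*o = -3*o)
W(T) = -23/131 (W(T) = 46*(-1/262) = -23/131)
1/(-4354 + W(g(-4, 4))) = 1/(-4354 - 23/131) = 1/(-570397/131) = -131/570397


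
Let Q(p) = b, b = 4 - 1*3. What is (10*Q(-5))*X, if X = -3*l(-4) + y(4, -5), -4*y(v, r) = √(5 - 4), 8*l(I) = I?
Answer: 25/2 ≈ 12.500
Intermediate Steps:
l(I) = I/8
y(v, r) = -¼ (y(v, r) = -√(5 - 4)/4 = -√1/4 = -¼*1 = -¼)
b = 1 (b = 4 - 3 = 1)
Q(p) = 1
X = 5/4 (X = -3*(-4)/8 - ¼ = -3*(-½) - ¼ = 3/2 - ¼ = 5/4 ≈ 1.2500)
(10*Q(-5))*X = (10*1)*(5/4) = 10*(5/4) = 25/2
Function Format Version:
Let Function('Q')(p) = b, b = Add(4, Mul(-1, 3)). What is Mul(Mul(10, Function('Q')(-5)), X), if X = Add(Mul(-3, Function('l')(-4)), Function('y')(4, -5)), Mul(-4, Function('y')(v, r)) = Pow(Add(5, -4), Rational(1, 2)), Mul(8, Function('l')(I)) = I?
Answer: Rational(25, 2) ≈ 12.500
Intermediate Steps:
Function('l')(I) = Mul(Rational(1, 8), I)
Function('y')(v, r) = Rational(-1, 4) (Function('y')(v, r) = Mul(Rational(-1, 4), Pow(Add(5, -4), Rational(1, 2))) = Mul(Rational(-1, 4), Pow(1, Rational(1, 2))) = Mul(Rational(-1, 4), 1) = Rational(-1, 4))
b = 1 (b = Add(4, -3) = 1)
Function('Q')(p) = 1
X = Rational(5, 4) (X = Add(Mul(-3, Mul(Rational(1, 8), -4)), Rational(-1, 4)) = Add(Mul(-3, Rational(-1, 2)), Rational(-1, 4)) = Add(Rational(3, 2), Rational(-1, 4)) = Rational(5, 4) ≈ 1.2500)
Mul(Mul(10, Function('Q')(-5)), X) = Mul(Mul(10, 1), Rational(5, 4)) = Mul(10, Rational(5, 4)) = Rational(25, 2)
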